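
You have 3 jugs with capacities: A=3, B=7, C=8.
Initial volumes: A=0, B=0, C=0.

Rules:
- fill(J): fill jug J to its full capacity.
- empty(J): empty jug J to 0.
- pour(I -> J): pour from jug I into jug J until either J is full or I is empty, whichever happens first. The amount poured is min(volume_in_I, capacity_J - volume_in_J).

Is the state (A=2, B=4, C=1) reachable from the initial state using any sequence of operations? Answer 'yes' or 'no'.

Answer: no

Derivation:
BFS explored all 204 reachable states.
Reachable set includes: (0,0,0), (0,0,1), (0,0,2), (0,0,3), (0,0,4), (0,0,5), (0,0,6), (0,0,7), (0,0,8), (0,1,0), (0,1,1), (0,1,2) ...
Target (A=2, B=4, C=1) not in reachable set → no.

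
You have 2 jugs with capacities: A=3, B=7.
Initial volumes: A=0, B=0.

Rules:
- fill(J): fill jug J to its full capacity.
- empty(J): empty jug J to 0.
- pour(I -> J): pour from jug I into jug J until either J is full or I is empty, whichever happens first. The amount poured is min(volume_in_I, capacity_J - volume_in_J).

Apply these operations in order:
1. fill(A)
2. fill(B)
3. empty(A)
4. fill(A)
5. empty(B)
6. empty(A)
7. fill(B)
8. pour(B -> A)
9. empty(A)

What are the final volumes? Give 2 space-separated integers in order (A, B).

Step 1: fill(A) -> (A=3 B=0)
Step 2: fill(B) -> (A=3 B=7)
Step 3: empty(A) -> (A=0 B=7)
Step 4: fill(A) -> (A=3 B=7)
Step 5: empty(B) -> (A=3 B=0)
Step 6: empty(A) -> (A=0 B=0)
Step 7: fill(B) -> (A=0 B=7)
Step 8: pour(B -> A) -> (A=3 B=4)
Step 9: empty(A) -> (A=0 B=4)

Answer: 0 4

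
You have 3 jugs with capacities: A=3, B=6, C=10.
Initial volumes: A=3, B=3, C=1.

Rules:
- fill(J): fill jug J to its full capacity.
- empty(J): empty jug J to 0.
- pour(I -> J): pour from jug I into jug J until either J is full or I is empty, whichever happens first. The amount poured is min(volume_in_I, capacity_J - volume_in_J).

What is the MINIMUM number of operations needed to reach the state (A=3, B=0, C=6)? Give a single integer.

BFS from (A=3, B=3, C=1). One shortest path:
  1. fill(B) -> (A=3 B=6 C=1)
  2. empty(C) -> (A=3 B=6 C=0)
  3. pour(B -> C) -> (A=3 B=0 C=6)
Reached target in 3 moves.

Answer: 3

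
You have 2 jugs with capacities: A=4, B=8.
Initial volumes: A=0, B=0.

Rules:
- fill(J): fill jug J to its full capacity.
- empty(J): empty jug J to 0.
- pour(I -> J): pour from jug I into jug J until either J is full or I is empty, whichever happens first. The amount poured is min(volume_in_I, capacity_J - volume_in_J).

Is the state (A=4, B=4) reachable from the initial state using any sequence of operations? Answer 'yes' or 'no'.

BFS from (A=0, B=0):
  1. fill(B) -> (A=0 B=8)
  2. pour(B -> A) -> (A=4 B=4)
Target reached → yes.

Answer: yes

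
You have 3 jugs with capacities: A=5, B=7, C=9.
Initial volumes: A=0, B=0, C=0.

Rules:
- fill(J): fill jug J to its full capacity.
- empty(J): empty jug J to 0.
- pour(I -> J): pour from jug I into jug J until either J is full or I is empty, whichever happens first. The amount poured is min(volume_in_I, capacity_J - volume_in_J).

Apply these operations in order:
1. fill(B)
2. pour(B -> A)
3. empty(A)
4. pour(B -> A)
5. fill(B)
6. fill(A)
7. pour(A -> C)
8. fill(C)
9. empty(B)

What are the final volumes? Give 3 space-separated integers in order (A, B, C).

Answer: 0 0 9

Derivation:
Step 1: fill(B) -> (A=0 B=7 C=0)
Step 2: pour(B -> A) -> (A=5 B=2 C=0)
Step 3: empty(A) -> (A=0 B=2 C=0)
Step 4: pour(B -> A) -> (A=2 B=0 C=0)
Step 5: fill(B) -> (A=2 B=7 C=0)
Step 6: fill(A) -> (A=5 B=7 C=0)
Step 7: pour(A -> C) -> (A=0 B=7 C=5)
Step 8: fill(C) -> (A=0 B=7 C=9)
Step 9: empty(B) -> (A=0 B=0 C=9)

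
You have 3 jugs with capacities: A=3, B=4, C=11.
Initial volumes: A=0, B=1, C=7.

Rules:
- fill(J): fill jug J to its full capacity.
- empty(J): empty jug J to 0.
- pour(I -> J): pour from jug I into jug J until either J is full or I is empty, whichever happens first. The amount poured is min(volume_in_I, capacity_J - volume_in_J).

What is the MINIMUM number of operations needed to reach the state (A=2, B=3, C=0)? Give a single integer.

BFS from (A=0, B=1, C=7). One shortest path:
  1. pour(B -> A) -> (A=1 B=0 C=7)
  2. pour(C -> A) -> (A=3 B=0 C=5)
  3. empty(A) -> (A=0 B=0 C=5)
  4. pour(C -> A) -> (A=3 B=0 C=2)
  5. pour(A -> B) -> (A=0 B=3 C=2)
  6. pour(C -> A) -> (A=2 B=3 C=0)
Reached target in 6 moves.

Answer: 6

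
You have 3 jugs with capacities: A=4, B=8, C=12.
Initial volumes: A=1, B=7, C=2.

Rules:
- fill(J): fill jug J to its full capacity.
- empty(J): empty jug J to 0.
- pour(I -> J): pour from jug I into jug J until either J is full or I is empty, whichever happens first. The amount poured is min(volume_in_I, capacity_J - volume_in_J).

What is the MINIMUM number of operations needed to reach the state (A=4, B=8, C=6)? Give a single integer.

BFS from (A=1, B=7, C=2). One shortest path:
  1. pour(B -> A) -> (A=4 B=4 C=2)
  2. pour(B -> C) -> (A=4 B=0 C=6)
  3. fill(B) -> (A=4 B=8 C=6)
Reached target in 3 moves.

Answer: 3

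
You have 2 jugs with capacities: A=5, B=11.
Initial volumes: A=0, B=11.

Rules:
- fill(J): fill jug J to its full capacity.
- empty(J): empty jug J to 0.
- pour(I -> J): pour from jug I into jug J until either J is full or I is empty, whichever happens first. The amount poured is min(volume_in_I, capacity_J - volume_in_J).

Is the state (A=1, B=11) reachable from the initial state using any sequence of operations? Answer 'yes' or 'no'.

BFS from (A=0, B=11):
  1. pour(B -> A) -> (A=5 B=6)
  2. empty(A) -> (A=0 B=6)
  3. pour(B -> A) -> (A=5 B=1)
  4. empty(A) -> (A=0 B=1)
  5. pour(B -> A) -> (A=1 B=0)
  6. fill(B) -> (A=1 B=11)
Target reached → yes.

Answer: yes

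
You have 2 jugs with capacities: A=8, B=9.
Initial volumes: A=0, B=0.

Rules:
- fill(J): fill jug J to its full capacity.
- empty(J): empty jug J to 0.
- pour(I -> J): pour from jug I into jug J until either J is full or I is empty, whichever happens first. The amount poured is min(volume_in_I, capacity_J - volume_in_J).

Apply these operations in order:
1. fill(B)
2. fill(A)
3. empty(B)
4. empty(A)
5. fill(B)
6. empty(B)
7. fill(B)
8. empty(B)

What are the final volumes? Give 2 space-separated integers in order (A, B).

Answer: 0 0

Derivation:
Step 1: fill(B) -> (A=0 B=9)
Step 2: fill(A) -> (A=8 B=9)
Step 3: empty(B) -> (A=8 B=0)
Step 4: empty(A) -> (A=0 B=0)
Step 5: fill(B) -> (A=0 B=9)
Step 6: empty(B) -> (A=0 B=0)
Step 7: fill(B) -> (A=0 B=9)
Step 8: empty(B) -> (A=0 B=0)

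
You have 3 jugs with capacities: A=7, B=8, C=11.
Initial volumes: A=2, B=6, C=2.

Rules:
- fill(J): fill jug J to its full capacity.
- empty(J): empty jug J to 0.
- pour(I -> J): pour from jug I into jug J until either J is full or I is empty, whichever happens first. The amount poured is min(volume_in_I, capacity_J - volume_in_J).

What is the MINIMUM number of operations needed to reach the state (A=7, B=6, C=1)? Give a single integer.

Answer: 5

Derivation:
BFS from (A=2, B=6, C=2). One shortest path:
  1. pour(C -> A) -> (A=4 B=6 C=0)
  2. fill(C) -> (A=4 B=6 C=11)
  3. pour(C -> A) -> (A=7 B=6 C=8)
  4. empty(A) -> (A=0 B=6 C=8)
  5. pour(C -> A) -> (A=7 B=6 C=1)
Reached target in 5 moves.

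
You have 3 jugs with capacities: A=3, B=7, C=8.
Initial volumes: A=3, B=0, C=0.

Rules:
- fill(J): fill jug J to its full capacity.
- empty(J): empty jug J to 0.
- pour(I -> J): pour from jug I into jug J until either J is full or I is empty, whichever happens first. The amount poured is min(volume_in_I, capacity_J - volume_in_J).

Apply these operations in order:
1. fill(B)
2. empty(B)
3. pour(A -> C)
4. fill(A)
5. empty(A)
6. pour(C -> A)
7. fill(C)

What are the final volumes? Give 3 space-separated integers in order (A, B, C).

Answer: 3 0 8

Derivation:
Step 1: fill(B) -> (A=3 B=7 C=0)
Step 2: empty(B) -> (A=3 B=0 C=0)
Step 3: pour(A -> C) -> (A=0 B=0 C=3)
Step 4: fill(A) -> (A=3 B=0 C=3)
Step 5: empty(A) -> (A=0 B=0 C=3)
Step 6: pour(C -> A) -> (A=3 B=0 C=0)
Step 7: fill(C) -> (A=3 B=0 C=8)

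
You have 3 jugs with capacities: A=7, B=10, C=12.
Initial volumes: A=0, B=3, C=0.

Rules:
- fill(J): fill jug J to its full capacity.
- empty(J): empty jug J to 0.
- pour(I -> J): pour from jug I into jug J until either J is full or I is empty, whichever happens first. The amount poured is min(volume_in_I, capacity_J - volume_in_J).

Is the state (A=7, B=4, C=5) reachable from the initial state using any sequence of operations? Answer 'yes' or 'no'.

BFS from (A=0, B=3, C=0):
  1. pour(B -> A) -> (A=3 B=0 C=0)
  2. fill(B) -> (A=3 B=10 C=0)
  3. pour(B -> A) -> (A=7 B=6 C=0)
  4. empty(A) -> (A=0 B=6 C=0)
  5. pour(B -> C) -> (A=0 B=0 C=6)
  6. fill(B) -> (A=0 B=10 C=6)
  7. pour(B -> C) -> (A=0 B=4 C=12)
  8. pour(C -> A) -> (A=7 B=4 C=5)
Target reached → yes.

Answer: yes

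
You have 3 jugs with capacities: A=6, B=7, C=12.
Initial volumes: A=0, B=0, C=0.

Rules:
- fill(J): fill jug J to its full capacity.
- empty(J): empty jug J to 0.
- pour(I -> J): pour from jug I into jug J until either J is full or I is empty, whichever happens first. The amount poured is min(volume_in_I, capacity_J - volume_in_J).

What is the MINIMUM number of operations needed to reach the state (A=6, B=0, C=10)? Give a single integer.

BFS from (A=0, B=0, C=0). One shortest path:
  1. fill(A) -> (A=6 B=0 C=0)
  2. fill(C) -> (A=6 B=0 C=12)
  3. pour(C -> B) -> (A=6 B=7 C=5)
  4. empty(B) -> (A=6 B=0 C=5)
  5. pour(C -> B) -> (A=6 B=5 C=0)
  6. fill(C) -> (A=6 B=5 C=12)
  7. pour(C -> B) -> (A=6 B=7 C=10)
  8. empty(B) -> (A=6 B=0 C=10)
Reached target in 8 moves.

Answer: 8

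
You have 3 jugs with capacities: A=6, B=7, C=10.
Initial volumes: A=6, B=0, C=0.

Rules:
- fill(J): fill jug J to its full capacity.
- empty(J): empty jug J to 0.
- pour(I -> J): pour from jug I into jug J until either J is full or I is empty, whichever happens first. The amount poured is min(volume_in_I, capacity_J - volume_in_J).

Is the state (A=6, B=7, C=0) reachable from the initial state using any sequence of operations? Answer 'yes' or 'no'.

BFS from (A=6, B=0, C=0):
  1. fill(B) -> (A=6 B=7 C=0)
Target reached → yes.

Answer: yes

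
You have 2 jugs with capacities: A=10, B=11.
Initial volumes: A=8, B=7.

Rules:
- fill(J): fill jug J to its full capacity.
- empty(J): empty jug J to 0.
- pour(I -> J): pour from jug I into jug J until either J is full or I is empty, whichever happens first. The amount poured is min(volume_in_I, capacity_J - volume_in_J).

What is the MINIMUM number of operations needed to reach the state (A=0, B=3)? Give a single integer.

BFS from (A=8, B=7). One shortest path:
  1. pour(A -> B) -> (A=4 B=11)
  2. empty(B) -> (A=4 B=0)
  3. pour(A -> B) -> (A=0 B=4)
  4. fill(A) -> (A=10 B=4)
  5. pour(A -> B) -> (A=3 B=11)
  6. empty(B) -> (A=3 B=0)
  7. pour(A -> B) -> (A=0 B=3)
Reached target in 7 moves.

Answer: 7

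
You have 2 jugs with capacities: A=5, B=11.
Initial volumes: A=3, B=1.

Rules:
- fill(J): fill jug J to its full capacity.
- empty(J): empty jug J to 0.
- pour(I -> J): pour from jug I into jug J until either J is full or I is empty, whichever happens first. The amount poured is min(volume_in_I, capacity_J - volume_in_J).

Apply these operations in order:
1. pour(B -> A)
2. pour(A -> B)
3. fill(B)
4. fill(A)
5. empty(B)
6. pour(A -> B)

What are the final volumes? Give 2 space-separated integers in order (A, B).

Answer: 0 5

Derivation:
Step 1: pour(B -> A) -> (A=4 B=0)
Step 2: pour(A -> B) -> (A=0 B=4)
Step 3: fill(B) -> (A=0 B=11)
Step 4: fill(A) -> (A=5 B=11)
Step 5: empty(B) -> (A=5 B=0)
Step 6: pour(A -> B) -> (A=0 B=5)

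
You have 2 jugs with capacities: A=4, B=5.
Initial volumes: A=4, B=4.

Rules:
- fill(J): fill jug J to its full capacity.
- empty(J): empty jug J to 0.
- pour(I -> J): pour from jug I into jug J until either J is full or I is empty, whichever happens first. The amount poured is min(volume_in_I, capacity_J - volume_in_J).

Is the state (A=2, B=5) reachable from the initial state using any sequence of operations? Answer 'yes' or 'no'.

BFS from (A=4, B=4):
  1. pour(A -> B) -> (A=3 B=5)
  2. empty(B) -> (A=3 B=0)
  3. pour(A -> B) -> (A=0 B=3)
  4. fill(A) -> (A=4 B=3)
  5. pour(A -> B) -> (A=2 B=5)
Target reached → yes.

Answer: yes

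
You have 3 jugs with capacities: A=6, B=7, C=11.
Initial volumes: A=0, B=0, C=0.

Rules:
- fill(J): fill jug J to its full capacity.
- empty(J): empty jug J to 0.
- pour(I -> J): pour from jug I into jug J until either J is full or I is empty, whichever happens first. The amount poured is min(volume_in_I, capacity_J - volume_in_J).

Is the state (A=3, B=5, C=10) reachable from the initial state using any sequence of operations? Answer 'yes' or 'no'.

Answer: no

Derivation:
BFS explored all 372 reachable states.
Reachable set includes: (0,0,0), (0,0,1), (0,0,2), (0,0,3), (0,0,4), (0,0,5), (0,0,6), (0,0,7), (0,0,8), (0,0,9), (0,0,10), (0,0,11) ...
Target (A=3, B=5, C=10) not in reachable set → no.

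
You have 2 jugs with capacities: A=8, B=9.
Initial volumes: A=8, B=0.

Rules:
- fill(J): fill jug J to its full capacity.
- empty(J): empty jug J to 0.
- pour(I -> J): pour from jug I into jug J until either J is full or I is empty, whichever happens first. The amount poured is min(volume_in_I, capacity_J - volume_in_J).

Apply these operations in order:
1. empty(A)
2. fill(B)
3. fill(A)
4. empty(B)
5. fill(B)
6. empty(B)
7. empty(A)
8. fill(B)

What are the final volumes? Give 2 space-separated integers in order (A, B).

Answer: 0 9

Derivation:
Step 1: empty(A) -> (A=0 B=0)
Step 2: fill(B) -> (A=0 B=9)
Step 3: fill(A) -> (A=8 B=9)
Step 4: empty(B) -> (A=8 B=0)
Step 5: fill(B) -> (A=8 B=9)
Step 6: empty(B) -> (A=8 B=0)
Step 7: empty(A) -> (A=0 B=0)
Step 8: fill(B) -> (A=0 B=9)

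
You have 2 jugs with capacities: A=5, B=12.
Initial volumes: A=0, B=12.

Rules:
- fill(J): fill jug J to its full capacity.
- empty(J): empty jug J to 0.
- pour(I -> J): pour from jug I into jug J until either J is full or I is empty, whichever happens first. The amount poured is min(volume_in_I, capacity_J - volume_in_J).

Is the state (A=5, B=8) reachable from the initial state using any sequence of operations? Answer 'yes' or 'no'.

BFS from (A=0, B=12):
  1. fill(A) -> (A=5 B=12)
  2. empty(B) -> (A=5 B=0)
  3. pour(A -> B) -> (A=0 B=5)
  4. fill(A) -> (A=5 B=5)
  5. pour(A -> B) -> (A=0 B=10)
  6. fill(A) -> (A=5 B=10)
  7. pour(A -> B) -> (A=3 B=12)
  8. empty(B) -> (A=3 B=0)
  9. pour(A -> B) -> (A=0 B=3)
  10. fill(A) -> (A=5 B=3)
  11. pour(A -> B) -> (A=0 B=8)
  12. fill(A) -> (A=5 B=8)
Target reached → yes.

Answer: yes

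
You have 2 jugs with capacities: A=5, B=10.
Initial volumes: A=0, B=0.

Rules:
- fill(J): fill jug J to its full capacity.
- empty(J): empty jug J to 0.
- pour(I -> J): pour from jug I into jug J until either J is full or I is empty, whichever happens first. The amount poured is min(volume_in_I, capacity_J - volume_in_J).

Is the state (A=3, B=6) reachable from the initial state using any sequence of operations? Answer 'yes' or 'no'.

Answer: no

Derivation:
BFS explored all 6 reachable states.
Reachable set includes: (0,0), (0,5), (0,10), (5,0), (5,5), (5,10)
Target (A=3, B=6) not in reachable set → no.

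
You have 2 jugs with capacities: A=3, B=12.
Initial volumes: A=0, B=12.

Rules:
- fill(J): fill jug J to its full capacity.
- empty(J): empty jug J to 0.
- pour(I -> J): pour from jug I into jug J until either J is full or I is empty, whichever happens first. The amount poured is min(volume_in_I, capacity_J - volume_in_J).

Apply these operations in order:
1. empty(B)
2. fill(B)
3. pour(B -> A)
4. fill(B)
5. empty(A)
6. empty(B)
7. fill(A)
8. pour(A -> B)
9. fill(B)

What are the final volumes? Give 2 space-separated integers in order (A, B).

Step 1: empty(B) -> (A=0 B=0)
Step 2: fill(B) -> (A=0 B=12)
Step 3: pour(B -> A) -> (A=3 B=9)
Step 4: fill(B) -> (A=3 B=12)
Step 5: empty(A) -> (A=0 B=12)
Step 6: empty(B) -> (A=0 B=0)
Step 7: fill(A) -> (A=3 B=0)
Step 8: pour(A -> B) -> (A=0 B=3)
Step 9: fill(B) -> (A=0 B=12)

Answer: 0 12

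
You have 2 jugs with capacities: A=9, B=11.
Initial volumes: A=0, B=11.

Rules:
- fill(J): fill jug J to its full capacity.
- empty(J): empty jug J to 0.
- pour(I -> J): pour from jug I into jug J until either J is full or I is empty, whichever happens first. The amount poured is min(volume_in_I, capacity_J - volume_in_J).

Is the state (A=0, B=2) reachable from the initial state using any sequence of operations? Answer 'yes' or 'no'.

BFS from (A=0, B=11):
  1. pour(B -> A) -> (A=9 B=2)
  2. empty(A) -> (A=0 B=2)
Target reached → yes.

Answer: yes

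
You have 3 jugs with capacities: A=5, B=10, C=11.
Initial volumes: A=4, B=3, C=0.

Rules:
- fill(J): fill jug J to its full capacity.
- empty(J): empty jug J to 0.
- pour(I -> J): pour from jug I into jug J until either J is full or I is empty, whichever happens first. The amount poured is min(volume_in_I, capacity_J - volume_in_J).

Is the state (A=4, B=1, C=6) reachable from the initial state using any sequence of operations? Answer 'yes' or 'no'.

Answer: no

Derivation:
BFS explored all 432 reachable states.
Reachable set includes: (0,0,0), (0,0,1), (0,0,2), (0,0,3), (0,0,4), (0,0,5), (0,0,6), (0,0,7), (0,0,8), (0,0,9), (0,0,10), (0,0,11) ...
Target (A=4, B=1, C=6) not in reachable set → no.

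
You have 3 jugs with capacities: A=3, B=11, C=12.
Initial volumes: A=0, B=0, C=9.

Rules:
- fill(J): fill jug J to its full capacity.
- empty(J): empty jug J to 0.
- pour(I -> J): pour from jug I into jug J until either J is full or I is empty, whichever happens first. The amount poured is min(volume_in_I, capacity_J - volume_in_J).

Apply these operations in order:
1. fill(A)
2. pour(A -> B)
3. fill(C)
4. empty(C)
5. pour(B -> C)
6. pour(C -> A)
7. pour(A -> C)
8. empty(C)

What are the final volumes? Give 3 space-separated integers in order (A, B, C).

Answer: 0 0 0

Derivation:
Step 1: fill(A) -> (A=3 B=0 C=9)
Step 2: pour(A -> B) -> (A=0 B=3 C=9)
Step 3: fill(C) -> (A=0 B=3 C=12)
Step 4: empty(C) -> (A=0 B=3 C=0)
Step 5: pour(B -> C) -> (A=0 B=0 C=3)
Step 6: pour(C -> A) -> (A=3 B=0 C=0)
Step 7: pour(A -> C) -> (A=0 B=0 C=3)
Step 8: empty(C) -> (A=0 B=0 C=0)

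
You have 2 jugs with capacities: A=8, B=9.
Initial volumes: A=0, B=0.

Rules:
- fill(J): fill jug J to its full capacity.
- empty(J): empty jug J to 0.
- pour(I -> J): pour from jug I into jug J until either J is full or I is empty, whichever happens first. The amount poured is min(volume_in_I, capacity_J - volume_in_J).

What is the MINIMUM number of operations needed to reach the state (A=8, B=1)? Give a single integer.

BFS from (A=0, B=0). One shortest path:
  1. fill(B) -> (A=0 B=9)
  2. pour(B -> A) -> (A=8 B=1)
Reached target in 2 moves.

Answer: 2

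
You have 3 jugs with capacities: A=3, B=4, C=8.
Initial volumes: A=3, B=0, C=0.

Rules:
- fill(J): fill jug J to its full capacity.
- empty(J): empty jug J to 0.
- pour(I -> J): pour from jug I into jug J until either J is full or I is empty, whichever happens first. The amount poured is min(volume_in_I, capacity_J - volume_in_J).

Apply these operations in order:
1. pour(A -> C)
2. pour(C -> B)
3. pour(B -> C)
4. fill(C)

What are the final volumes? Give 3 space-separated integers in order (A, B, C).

Step 1: pour(A -> C) -> (A=0 B=0 C=3)
Step 2: pour(C -> B) -> (A=0 B=3 C=0)
Step 3: pour(B -> C) -> (A=0 B=0 C=3)
Step 4: fill(C) -> (A=0 B=0 C=8)

Answer: 0 0 8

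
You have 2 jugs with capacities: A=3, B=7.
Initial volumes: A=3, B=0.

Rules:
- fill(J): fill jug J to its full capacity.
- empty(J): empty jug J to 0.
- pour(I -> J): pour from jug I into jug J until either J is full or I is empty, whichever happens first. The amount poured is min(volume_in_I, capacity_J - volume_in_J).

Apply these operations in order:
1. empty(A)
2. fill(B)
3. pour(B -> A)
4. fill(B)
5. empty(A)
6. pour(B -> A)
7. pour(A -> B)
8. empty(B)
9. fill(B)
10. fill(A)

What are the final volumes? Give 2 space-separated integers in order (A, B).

Answer: 3 7

Derivation:
Step 1: empty(A) -> (A=0 B=0)
Step 2: fill(B) -> (A=0 B=7)
Step 3: pour(B -> A) -> (A=3 B=4)
Step 4: fill(B) -> (A=3 B=7)
Step 5: empty(A) -> (A=0 B=7)
Step 6: pour(B -> A) -> (A=3 B=4)
Step 7: pour(A -> B) -> (A=0 B=7)
Step 8: empty(B) -> (A=0 B=0)
Step 9: fill(B) -> (A=0 B=7)
Step 10: fill(A) -> (A=3 B=7)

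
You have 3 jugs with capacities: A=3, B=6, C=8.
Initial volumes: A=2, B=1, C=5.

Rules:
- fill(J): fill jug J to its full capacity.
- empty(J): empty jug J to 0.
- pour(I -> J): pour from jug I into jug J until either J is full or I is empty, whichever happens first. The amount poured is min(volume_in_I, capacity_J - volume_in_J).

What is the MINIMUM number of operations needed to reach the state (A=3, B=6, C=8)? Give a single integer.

Answer: 3

Derivation:
BFS from (A=2, B=1, C=5). One shortest path:
  1. fill(A) -> (A=3 B=1 C=5)
  2. fill(B) -> (A=3 B=6 C=5)
  3. fill(C) -> (A=3 B=6 C=8)
Reached target in 3 moves.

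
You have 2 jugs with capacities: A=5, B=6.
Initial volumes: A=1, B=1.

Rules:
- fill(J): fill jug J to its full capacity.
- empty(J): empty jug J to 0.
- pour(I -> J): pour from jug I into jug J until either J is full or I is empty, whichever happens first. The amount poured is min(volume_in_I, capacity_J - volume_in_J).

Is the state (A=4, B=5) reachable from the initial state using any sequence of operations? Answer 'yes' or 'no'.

Answer: no

Derivation:
BFS explored all 23 reachable states.
Reachable set includes: (0,0), (0,1), (0,2), (0,3), (0,4), (0,5), (0,6), (1,0), (1,1), (1,6), (2,0), (2,6) ...
Target (A=4, B=5) not in reachable set → no.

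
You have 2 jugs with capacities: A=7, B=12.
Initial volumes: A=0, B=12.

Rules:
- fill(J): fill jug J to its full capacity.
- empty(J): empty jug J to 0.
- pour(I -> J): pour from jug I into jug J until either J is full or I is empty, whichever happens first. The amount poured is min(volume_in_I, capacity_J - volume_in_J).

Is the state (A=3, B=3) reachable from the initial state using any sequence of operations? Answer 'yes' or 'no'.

BFS explored all 38 reachable states.
Reachable set includes: (0,0), (0,1), (0,2), (0,3), (0,4), (0,5), (0,6), (0,7), (0,8), (0,9), (0,10), (0,11) ...
Target (A=3, B=3) not in reachable set → no.

Answer: no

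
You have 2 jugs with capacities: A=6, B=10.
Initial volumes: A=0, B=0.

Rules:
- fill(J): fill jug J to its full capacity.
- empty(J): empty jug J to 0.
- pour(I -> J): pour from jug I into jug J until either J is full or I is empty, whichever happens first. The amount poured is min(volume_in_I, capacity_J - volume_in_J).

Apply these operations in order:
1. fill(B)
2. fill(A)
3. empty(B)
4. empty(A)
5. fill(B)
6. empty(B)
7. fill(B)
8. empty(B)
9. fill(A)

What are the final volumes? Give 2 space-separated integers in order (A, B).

Answer: 6 0

Derivation:
Step 1: fill(B) -> (A=0 B=10)
Step 2: fill(A) -> (A=6 B=10)
Step 3: empty(B) -> (A=6 B=0)
Step 4: empty(A) -> (A=0 B=0)
Step 5: fill(B) -> (A=0 B=10)
Step 6: empty(B) -> (A=0 B=0)
Step 7: fill(B) -> (A=0 B=10)
Step 8: empty(B) -> (A=0 B=0)
Step 9: fill(A) -> (A=6 B=0)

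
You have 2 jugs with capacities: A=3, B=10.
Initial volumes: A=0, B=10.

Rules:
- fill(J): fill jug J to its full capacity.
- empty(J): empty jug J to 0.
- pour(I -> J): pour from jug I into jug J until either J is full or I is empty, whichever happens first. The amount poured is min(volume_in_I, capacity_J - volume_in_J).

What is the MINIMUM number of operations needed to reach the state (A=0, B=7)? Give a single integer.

Answer: 2

Derivation:
BFS from (A=0, B=10). One shortest path:
  1. pour(B -> A) -> (A=3 B=7)
  2. empty(A) -> (A=0 B=7)
Reached target in 2 moves.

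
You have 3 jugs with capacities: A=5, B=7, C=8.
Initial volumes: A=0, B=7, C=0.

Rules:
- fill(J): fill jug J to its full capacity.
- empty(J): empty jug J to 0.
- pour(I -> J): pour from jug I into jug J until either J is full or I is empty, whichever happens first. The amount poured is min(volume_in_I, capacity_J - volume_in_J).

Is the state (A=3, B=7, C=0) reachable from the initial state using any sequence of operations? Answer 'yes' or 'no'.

Answer: yes

Derivation:
BFS from (A=0, B=7, C=0):
  1. fill(C) -> (A=0 B=7 C=8)
  2. pour(C -> A) -> (A=5 B=7 C=3)
  3. empty(A) -> (A=0 B=7 C=3)
  4. pour(C -> A) -> (A=3 B=7 C=0)
Target reached → yes.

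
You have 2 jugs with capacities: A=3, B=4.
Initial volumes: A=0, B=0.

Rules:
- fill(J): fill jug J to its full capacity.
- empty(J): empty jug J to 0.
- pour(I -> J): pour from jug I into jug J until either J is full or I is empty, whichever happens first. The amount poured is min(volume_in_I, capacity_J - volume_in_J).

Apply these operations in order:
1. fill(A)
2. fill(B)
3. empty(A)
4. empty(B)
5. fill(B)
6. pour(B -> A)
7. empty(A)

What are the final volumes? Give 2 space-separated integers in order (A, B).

Answer: 0 1

Derivation:
Step 1: fill(A) -> (A=3 B=0)
Step 2: fill(B) -> (A=3 B=4)
Step 3: empty(A) -> (A=0 B=4)
Step 4: empty(B) -> (A=0 B=0)
Step 5: fill(B) -> (A=0 B=4)
Step 6: pour(B -> A) -> (A=3 B=1)
Step 7: empty(A) -> (A=0 B=1)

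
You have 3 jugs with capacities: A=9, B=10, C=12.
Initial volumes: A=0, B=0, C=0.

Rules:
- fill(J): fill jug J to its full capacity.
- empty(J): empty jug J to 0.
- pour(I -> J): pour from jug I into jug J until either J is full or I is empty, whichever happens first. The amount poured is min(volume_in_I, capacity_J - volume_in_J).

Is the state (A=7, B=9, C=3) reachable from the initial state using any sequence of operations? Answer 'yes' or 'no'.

Answer: no

Derivation:
BFS explored all 638 reachable states.
Reachable set includes: (0,0,0), (0,0,1), (0,0,2), (0,0,3), (0,0,4), (0,0,5), (0,0,6), (0,0,7), (0,0,8), (0,0,9), (0,0,10), (0,0,11) ...
Target (A=7, B=9, C=3) not in reachable set → no.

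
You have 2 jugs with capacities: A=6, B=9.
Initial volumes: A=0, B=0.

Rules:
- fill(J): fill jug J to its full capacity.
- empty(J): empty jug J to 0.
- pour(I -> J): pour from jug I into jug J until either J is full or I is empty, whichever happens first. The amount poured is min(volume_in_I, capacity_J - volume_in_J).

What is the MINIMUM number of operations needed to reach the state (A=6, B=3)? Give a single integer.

BFS from (A=0, B=0). One shortest path:
  1. fill(B) -> (A=0 B=9)
  2. pour(B -> A) -> (A=6 B=3)
Reached target in 2 moves.

Answer: 2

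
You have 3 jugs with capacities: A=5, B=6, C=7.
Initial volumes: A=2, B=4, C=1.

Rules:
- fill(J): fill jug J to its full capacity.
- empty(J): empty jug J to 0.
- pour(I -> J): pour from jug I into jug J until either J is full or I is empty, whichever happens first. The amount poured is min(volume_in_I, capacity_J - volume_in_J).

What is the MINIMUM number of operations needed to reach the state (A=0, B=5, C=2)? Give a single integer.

BFS from (A=2, B=4, C=1). One shortest path:
  1. pour(C -> B) -> (A=2 B=5 C=0)
  2. pour(A -> C) -> (A=0 B=5 C=2)
Reached target in 2 moves.

Answer: 2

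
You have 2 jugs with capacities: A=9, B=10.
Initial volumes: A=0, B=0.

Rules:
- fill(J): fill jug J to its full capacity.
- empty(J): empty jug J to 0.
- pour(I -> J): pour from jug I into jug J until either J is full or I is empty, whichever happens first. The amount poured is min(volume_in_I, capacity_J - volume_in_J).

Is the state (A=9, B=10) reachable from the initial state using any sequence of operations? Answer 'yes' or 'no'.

BFS from (A=0, B=0):
  1. fill(A) -> (A=9 B=0)
  2. fill(B) -> (A=9 B=10)
Target reached → yes.

Answer: yes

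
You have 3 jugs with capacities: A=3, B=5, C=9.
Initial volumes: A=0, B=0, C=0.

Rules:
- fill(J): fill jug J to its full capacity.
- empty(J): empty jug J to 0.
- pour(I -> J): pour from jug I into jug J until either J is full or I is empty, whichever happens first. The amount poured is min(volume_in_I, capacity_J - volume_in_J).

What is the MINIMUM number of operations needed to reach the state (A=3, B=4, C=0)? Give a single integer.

Answer: 5

Derivation:
BFS from (A=0, B=0, C=0). One shortest path:
  1. fill(A) -> (A=3 B=0 C=0)
  2. fill(C) -> (A=3 B=0 C=9)
  3. pour(C -> B) -> (A=3 B=5 C=4)
  4. empty(B) -> (A=3 B=0 C=4)
  5. pour(C -> B) -> (A=3 B=4 C=0)
Reached target in 5 moves.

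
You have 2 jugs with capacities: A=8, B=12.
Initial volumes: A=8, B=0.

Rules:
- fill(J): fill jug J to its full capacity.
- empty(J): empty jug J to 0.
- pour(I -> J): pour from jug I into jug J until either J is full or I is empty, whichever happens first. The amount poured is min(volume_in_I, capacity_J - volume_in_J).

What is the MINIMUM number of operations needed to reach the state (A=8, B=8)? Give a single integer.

Answer: 2

Derivation:
BFS from (A=8, B=0). One shortest path:
  1. pour(A -> B) -> (A=0 B=8)
  2. fill(A) -> (A=8 B=8)
Reached target in 2 moves.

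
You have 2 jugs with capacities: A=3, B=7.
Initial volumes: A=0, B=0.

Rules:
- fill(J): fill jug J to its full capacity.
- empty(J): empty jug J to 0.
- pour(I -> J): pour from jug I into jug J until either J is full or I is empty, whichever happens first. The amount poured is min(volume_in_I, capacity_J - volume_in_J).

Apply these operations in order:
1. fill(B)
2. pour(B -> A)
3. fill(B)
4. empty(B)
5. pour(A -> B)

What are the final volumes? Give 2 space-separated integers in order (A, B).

Answer: 0 3

Derivation:
Step 1: fill(B) -> (A=0 B=7)
Step 2: pour(B -> A) -> (A=3 B=4)
Step 3: fill(B) -> (A=3 B=7)
Step 4: empty(B) -> (A=3 B=0)
Step 5: pour(A -> B) -> (A=0 B=3)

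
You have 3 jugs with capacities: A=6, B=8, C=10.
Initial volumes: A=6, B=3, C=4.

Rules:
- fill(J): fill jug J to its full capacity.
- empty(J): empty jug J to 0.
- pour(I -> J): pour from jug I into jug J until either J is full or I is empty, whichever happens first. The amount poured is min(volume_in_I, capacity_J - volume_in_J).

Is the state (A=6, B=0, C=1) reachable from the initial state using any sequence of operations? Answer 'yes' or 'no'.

Answer: yes

Derivation:
BFS from (A=6, B=3, C=4):
  1. empty(A) -> (A=0 B=3 C=4)
  2. pour(B -> A) -> (A=3 B=0 C=4)
  3. pour(C -> A) -> (A=6 B=0 C=1)
Target reached → yes.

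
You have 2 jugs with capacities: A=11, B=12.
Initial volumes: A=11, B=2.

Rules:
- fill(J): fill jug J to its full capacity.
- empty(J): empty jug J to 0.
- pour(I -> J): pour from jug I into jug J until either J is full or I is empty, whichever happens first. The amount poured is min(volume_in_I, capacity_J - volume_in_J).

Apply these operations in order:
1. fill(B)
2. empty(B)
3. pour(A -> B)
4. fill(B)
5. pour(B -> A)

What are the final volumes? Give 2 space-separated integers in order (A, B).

Answer: 11 1

Derivation:
Step 1: fill(B) -> (A=11 B=12)
Step 2: empty(B) -> (A=11 B=0)
Step 3: pour(A -> B) -> (A=0 B=11)
Step 4: fill(B) -> (A=0 B=12)
Step 5: pour(B -> A) -> (A=11 B=1)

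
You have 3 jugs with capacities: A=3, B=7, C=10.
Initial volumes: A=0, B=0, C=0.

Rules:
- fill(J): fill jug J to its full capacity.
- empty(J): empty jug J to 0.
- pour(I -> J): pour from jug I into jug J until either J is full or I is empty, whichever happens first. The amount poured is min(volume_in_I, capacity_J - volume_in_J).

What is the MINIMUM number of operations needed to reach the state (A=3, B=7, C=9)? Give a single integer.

BFS from (A=0, B=0, C=0). One shortest path:
  1. fill(A) -> (A=3 B=0 C=0)
  2. fill(C) -> (A=3 B=0 C=10)
  3. pour(A -> B) -> (A=0 B=3 C=10)
  4. fill(A) -> (A=3 B=3 C=10)
  5. pour(A -> B) -> (A=0 B=6 C=10)
  6. fill(A) -> (A=3 B=6 C=10)
  7. pour(C -> B) -> (A=3 B=7 C=9)
Reached target in 7 moves.

Answer: 7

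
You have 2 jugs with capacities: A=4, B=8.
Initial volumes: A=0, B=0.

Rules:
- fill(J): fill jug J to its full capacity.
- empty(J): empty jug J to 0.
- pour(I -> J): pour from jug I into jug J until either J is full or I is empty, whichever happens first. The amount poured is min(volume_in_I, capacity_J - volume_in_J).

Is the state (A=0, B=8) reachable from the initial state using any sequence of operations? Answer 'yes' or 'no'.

Answer: yes

Derivation:
BFS from (A=0, B=0):
  1. fill(B) -> (A=0 B=8)
Target reached → yes.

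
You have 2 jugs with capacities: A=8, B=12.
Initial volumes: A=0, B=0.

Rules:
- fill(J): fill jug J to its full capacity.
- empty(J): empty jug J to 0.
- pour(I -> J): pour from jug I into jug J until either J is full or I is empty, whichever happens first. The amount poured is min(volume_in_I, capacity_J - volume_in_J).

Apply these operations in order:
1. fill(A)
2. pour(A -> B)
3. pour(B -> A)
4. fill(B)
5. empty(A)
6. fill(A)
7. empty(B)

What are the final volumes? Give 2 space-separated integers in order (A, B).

Step 1: fill(A) -> (A=8 B=0)
Step 2: pour(A -> B) -> (A=0 B=8)
Step 3: pour(B -> A) -> (A=8 B=0)
Step 4: fill(B) -> (A=8 B=12)
Step 5: empty(A) -> (A=0 B=12)
Step 6: fill(A) -> (A=8 B=12)
Step 7: empty(B) -> (A=8 B=0)

Answer: 8 0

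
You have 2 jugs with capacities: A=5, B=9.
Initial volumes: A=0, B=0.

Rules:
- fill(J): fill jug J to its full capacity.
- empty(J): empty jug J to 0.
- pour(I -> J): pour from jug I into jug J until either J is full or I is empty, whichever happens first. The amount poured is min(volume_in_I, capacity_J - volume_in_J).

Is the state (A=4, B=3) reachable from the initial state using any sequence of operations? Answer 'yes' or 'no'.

Answer: no

Derivation:
BFS explored all 28 reachable states.
Reachable set includes: (0,0), (0,1), (0,2), (0,3), (0,4), (0,5), (0,6), (0,7), (0,8), (0,9), (1,0), (1,9) ...
Target (A=4, B=3) not in reachable set → no.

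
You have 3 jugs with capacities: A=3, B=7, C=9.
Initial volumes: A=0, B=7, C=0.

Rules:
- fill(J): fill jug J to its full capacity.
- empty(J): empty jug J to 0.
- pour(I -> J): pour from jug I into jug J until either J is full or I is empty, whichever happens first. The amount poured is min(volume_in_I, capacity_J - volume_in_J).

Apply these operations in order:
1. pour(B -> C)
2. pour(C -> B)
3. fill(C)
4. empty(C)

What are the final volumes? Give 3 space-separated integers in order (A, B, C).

Answer: 0 7 0

Derivation:
Step 1: pour(B -> C) -> (A=0 B=0 C=7)
Step 2: pour(C -> B) -> (A=0 B=7 C=0)
Step 3: fill(C) -> (A=0 B=7 C=9)
Step 4: empty(C) -> (A=0 B=7 C=0)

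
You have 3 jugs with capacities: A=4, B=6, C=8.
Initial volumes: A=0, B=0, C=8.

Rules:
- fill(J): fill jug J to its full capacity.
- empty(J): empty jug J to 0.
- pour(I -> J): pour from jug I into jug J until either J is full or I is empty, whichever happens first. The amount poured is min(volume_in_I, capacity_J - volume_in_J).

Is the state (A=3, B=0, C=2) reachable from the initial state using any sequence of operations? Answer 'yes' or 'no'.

BFS explored all 54 reachable states.
Reachable set includes: (0,0,0), (0,0,2), (0,0,4), (0,0,6), (0,0,8), (0,2,0), (0,2,2), (0,2,4), (0,2,6), (0,2,8), (0,4,0), (0,4,2) ...
Target (A=3, B=0, C=2) not in reachable set → no.

Answer: no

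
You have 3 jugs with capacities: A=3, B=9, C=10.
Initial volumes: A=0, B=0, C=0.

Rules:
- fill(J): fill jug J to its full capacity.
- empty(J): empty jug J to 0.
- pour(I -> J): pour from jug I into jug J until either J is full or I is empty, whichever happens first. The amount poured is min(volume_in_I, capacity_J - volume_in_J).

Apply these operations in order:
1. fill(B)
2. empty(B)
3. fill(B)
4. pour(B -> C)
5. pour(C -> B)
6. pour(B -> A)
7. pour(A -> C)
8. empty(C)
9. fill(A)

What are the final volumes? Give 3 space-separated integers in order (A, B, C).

Answer: 3 6 0

Derivation:
Step 1: fill(B) -> (A=0 B=9 C=0)
Step 2: empty(B) -> (A=0 B=0 C=0)
Step 3: fill(B) -> (A=0 B=9 C=0)
Step 4: pour(B -> C) -> (A=0 B=0 C=9)
Step 5: pour(C -> B) -> (A=0 B=9 C=0)
Step 6: pour(B -> A) -> (A=3 B=6 C=0)
Step 7: pour(A -> C) -> (A=0 B=6 C=3)
Step 8: empty(C) -> (A=0 B=6 C=0)
Step 9: fill(A) -> (A=3 B=6 C=0)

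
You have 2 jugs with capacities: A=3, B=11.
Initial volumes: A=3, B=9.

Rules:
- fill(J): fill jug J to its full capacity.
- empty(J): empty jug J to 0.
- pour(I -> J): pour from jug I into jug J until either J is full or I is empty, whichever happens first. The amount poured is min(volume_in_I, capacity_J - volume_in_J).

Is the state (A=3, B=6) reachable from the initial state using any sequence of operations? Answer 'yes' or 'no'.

Answer: yes

Derivation:
BFS from (A=3, B=9):
  1. empty(A) -> (A=0 B=9)
  2. pour(B -> A) -> (A=3 B=6)
Target reached → yes.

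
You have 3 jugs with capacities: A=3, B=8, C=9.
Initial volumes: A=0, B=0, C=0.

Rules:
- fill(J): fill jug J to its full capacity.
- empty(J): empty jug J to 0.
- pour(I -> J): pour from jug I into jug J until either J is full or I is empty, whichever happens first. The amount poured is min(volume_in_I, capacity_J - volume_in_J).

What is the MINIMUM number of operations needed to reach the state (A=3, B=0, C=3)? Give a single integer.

BFS from (A=0, B=0, C=0). One shortest path:
  1. fill(A) -> (A=3 B=0 C=0)
  2. pour(A -> C) -> (A=0 B=0 C=3)
  3. fill(A) -> (A=3 B=0 C=3)
Reached target in 3 moves.

Answer: 3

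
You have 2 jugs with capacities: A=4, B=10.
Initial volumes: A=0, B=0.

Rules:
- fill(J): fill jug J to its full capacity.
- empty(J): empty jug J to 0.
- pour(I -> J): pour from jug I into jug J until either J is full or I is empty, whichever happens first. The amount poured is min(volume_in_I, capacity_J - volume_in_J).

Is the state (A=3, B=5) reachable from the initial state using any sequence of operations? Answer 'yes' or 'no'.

Answer: no

Derivation:
BFS explored all 14 reachable states.
Reachable set includes: (0,0), (0,2), (0,4), (0,6), (0,8), (0,10), (2,0), (2,10), (4,0), (4,2), (4,4), (4,6) ...
Target (A=3, B=5) not in reachable set → no.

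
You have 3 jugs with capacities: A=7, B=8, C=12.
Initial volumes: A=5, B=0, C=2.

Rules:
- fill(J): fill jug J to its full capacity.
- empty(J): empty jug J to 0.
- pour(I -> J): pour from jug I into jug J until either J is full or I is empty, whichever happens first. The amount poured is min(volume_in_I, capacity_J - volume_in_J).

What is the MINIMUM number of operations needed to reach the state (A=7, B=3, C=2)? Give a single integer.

Answer: 7

Derivation:
BFS from (A=5, B=0, C=2). One shortest path:
  1. pour(A -> B) -> (A=0 B=5 C=2)
  2. pour(C -> A) -> (A=2 B=5 C=0)
  3. fill(C) -> (A=2 B=5 C=12)
  4. pour(C -> B) -> (A=2 B=8 C=9)
  5. pour(B -> A) -> (A=7 B=3 C=9)
  6. empty(A) -> (A=0 B=3 C=9)
  7. pour(C -> A) -> (A=7 B=3 C=2)
Reached target in 7 moves.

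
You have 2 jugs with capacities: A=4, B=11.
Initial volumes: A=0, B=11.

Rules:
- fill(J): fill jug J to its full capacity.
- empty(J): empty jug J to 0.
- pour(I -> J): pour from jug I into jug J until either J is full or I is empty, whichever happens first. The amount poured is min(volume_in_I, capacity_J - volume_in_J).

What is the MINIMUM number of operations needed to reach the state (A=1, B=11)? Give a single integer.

Answer: 7

Derivation:
BFS from (A=0, B=11). One shortest path:
  1. fill(A) -> (A=4 B=11)
  2. empty(B) -> (A=4 B=0)
  3. pour(A -> B) -> (A=0 B=4)
  4. fill(A) -> (A=4 B=4)
  5. pour(A -> B) -> (A=0 B=8)
  6. fill(A) -> (A=4 B=8)
  7. pour(A -> B) -> (A=1 B=11)
Reached target in 7 moves.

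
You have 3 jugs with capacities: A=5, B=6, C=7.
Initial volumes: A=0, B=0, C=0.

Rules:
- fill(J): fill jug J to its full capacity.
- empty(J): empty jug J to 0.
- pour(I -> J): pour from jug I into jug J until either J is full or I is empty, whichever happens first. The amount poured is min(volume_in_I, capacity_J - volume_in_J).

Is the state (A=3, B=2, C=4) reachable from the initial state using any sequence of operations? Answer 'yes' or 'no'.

Answer: no

Derivation:
BFS explored all 216 reachable states.
Reachable set includes: (0,0,0), (0,0,1), (0,0,2), (0,0,3), (0,0,4), (0,0,5), (0,0,6), (0,0,7), (0,1,0), (0,1,1), (0,1,2), (0,1,3) ...
Target (A=3, B=2, C=4) not in reachable set → no.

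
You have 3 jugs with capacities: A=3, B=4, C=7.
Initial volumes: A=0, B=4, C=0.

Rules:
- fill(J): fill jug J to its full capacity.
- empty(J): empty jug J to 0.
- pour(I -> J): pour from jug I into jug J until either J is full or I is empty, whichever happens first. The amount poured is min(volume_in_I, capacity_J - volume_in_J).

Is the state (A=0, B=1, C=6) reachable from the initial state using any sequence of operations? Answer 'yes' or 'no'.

Answer: yes

Derivation:
BFS from (A=0, B=4, C=0):
  1. fill(A) -> (A=3 B=4 C=0)
  2. pour(A -> C) -> (A=0 B=4 C=3)
  3. pour(B -> A) -> (A=3 B=1 C=3)
  4. pour(A -> C) -> (A=0 B=1 C=6)
Target reached → yes.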